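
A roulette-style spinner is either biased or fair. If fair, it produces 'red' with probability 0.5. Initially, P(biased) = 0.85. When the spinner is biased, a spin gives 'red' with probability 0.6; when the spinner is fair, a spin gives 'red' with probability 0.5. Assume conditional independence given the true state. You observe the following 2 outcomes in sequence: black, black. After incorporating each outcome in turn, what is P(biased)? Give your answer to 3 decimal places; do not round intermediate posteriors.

0.784

Apply Bayes' rule sequentially, carrying P(biased) forward.
After 'black': P(biased) = 0.4·0.8500 / (0.4·0.8500 + 0.5·0.1500) ≈ 0.8193
After 'black': P(biased) = 0.4·0.8193 / (0.4·0.8193 + 0.5·0.1807) ≈ 0.7839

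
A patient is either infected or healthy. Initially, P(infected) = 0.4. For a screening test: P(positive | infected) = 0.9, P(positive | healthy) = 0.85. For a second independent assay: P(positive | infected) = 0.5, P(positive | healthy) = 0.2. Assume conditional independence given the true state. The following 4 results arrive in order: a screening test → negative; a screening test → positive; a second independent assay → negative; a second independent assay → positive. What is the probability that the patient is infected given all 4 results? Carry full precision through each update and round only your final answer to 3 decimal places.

0.424

After a screening test='negative': P(infected) = 0.1·0.4000 / (0.1·0.4000 + 0.15·0.6000) ≈ 0.3077
After a screening test='positive': P(infected) = 0.9·0.3077 / (0.9·0.3077 + 0.85·0.6923) ≈ 0.3200
After a second independent assay='negative': P(infected) = 0.5·0.3200 / (0.5·0.3200 + 0.8·0.6800) ≈ 0.2273
After a second independent assay='positive': P(infected) = 0.5·0.2273 / (0.5·0.2273 + 0.2·0.7727) ≈ 0.4237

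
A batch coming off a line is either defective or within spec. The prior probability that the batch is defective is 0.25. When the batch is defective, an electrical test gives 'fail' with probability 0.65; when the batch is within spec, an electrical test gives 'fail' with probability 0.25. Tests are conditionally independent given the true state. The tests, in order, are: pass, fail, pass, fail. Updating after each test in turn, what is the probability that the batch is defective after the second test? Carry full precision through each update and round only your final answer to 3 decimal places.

Apply Bayes' rule sequentially, carrying P(defective) forward.
After 'pass': P(defective) = 0.35·0.2500 / (0.35·0.2500 + 0.75·0.7500) ≈ 0.1346
After 'fail': P(defective) = 0.65·0.1346 / (0.65·0.1346 + 0.25·0.8654) ≈ 0.2880

0.288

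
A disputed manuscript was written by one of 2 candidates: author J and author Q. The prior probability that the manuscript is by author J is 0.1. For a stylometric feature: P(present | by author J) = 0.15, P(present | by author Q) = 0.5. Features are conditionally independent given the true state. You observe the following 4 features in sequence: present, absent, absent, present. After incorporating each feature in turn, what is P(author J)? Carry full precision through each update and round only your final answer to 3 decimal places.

0.028

After 'present': P(author J) = 0.15·0.1000 / (0.15·0.1000 + 0.5·0.9000) ≈ 0.0323
After 'absent': P(author J) = 0.85·0.0323 / (0.85·0.0323 + 0.5·0.9677) ≈ 0.0536
After 'absent': P(author J) = 0.85·0.0536 / (0.85·0.0536 + 0.5·0.9464) ≈ 0.0879
After 'present': P(author J) = 0.15·0.0879 / (0.15·0.0879 + 0.5·0.9121) ≈ 0.0281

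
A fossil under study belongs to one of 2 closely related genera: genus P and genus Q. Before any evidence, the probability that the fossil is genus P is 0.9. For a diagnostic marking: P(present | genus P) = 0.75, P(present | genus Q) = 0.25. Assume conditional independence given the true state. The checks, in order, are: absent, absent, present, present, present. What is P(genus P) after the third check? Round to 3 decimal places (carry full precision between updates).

0.750

After 'absent': P(genus P) = 0.25·0.9000 / (0.25·0.9000 + 0.75·0.1000) ≈ 0.7500
After 'absent': P(genus P) = 0.25·0.7500 / (0.25·0.7500 + 0.75·0.2500) ≈ 0.5000
After 'present': P(genus P) = 0.75·0.5000 / (0.75·0.5000 + 0.25·0.5000) ≈ 0.7500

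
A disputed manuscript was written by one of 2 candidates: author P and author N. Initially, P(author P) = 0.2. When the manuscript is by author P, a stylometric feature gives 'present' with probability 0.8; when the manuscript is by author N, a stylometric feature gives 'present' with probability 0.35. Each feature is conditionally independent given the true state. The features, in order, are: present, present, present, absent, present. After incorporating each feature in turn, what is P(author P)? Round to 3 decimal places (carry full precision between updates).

Apply Bayes' rule sequentially, carrying P(author P) forward.
After 'present': P(author P) = 0.8·0.2000 / (0.8·0.2000 + 0.35·0.8000) ≈ 0.3636
After 'present': P(author P) = 0.8·0.3636 / (0.8·0.3636 + 0.35·0.6364) ≈ 0.5664
After 'present': P(author P) = 0.8·0.5664 / (0.8·0.5664 + 0.35·0.4336) ≈ 0.7491
After 'absent': P(author P) = 0.2·0.7491 / (0.2·0.7491 + 0.65·0.2509) ≈ 0.4788
After 'present': P(author P) = 0.8·0.4788 / (0.8·0.4788 + 0.35·0.5212) ≈ 0.6774

0.677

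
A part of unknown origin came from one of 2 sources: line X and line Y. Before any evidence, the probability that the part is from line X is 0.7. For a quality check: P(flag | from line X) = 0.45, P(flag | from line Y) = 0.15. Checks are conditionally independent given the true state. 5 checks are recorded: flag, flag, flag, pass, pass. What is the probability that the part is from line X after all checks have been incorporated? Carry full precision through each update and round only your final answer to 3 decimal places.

After 'flag': P(line X) = 0.45·0.7000 / (0.45·0.7000 + 0.15·0.3000) ≈ 0.8750
After 'flag': P(line X) = 0.45·0.8750 / (0.45·0.8750 + 0.15·0.1250) ≈ 0.9545
After 'flag': P(line X) = 0.45·0.9545 / (0.45·0.9545 + 0.15·0.0455) ≈ 0.9844
After 'pass': P(line X) = 0.55·0.9844 / (0.55·0.9844 + 0.85·0.0156) ≈ 0.9761
After 'pass': P(line X) = 0.55·0.9761 / (0.55·0.9761 + 0.85·0.0239) ≈ 0.9635

0.963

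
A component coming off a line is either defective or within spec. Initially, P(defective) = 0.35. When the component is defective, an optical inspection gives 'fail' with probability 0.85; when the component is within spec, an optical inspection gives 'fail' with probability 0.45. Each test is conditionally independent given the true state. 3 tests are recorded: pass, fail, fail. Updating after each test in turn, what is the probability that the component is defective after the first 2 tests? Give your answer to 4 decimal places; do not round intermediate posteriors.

0.2172

After 'pass': P(defective) = 0.15·0.3500 / (0.15·0.3500 + 0.55·0.6500) ≈ 0.1280
After 'fail': P(defective) = 0.85·0.1280 / (0.85·0.1280 + 0.45·0.8720) ≈ 0.2172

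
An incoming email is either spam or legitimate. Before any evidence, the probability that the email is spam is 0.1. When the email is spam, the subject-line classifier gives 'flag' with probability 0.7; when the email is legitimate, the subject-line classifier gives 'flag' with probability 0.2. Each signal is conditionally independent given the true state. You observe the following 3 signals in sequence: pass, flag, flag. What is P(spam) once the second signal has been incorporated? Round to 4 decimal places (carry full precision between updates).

After 'pass': P(spam) = 0.3·0.1000 / (0.3·0.1000 + 0.8·0.9000) ≈ 0.0400
After 'flag': P(spam) = 0.7·0.0400 / (0.7·0.0400 + 0.2·0.9600) ≈ 0.1273

0.1273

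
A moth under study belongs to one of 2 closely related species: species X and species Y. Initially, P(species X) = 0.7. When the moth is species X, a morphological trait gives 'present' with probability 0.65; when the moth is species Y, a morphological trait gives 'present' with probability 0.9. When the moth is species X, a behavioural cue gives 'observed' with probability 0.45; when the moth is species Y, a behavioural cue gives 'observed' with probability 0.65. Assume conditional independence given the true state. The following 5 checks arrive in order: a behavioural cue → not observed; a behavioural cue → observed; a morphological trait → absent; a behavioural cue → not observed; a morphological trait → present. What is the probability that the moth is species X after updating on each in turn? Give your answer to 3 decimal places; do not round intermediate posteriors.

0.910

After a behavioural cue='not observed': P(species X) = 0.55·0.7000 / (0.55·0.7000 + 0.35·0.3000) ≈ 0.7857
After a behavioural cue='observed': P(species X) = 0.45·0.7857 / (0.45·0.7857 + 0.65·0.2143) ≈ 0.7174
After a morphological trait='absent': P(species X) = 0.35·0.7174 / (0.35·0.7174 + 0.1·0.2826) ≈ 0.8988
After a behavioural cue='not observed': P(species X) = 0.55·0.8988 / (0.55·0.8988 + 0.35·0.1012) ≈ 0.9332
After a morphological trait='present': P(species X) = 0.65·0.9332 / (0.65·0.9332 + 0.9·0.0668) ≈ 0.9098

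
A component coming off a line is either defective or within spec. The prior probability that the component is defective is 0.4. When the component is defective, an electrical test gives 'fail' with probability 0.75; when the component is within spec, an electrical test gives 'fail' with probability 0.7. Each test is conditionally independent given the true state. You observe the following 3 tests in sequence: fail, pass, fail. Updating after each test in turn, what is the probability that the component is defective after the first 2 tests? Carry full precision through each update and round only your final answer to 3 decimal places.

0.373

After 'fail': P(defective) = 0.75·0.4000 / (0.75·0.4000 + 0.7·0.6000) ≈ 0.4167
After 'pass': P(defective) = 0.25·0.4167 / (0.25·0.4167 + 0.3·0.5833) ≈ 0.3731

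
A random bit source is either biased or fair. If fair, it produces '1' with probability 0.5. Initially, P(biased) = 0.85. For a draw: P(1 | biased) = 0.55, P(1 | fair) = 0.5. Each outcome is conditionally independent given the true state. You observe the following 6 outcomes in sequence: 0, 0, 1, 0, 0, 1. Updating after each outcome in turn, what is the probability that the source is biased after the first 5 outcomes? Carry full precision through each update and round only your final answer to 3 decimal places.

0.804

After '0': P(biased) = 0.45·0.8500 / (0.45·0.8500 + 0.5·0.1500) ≈ 0.8361
After '0': P(biased) = 0.45·0.8361 / (0.45·0.8361 + 0.5·0.1639) ≈ 0.8211
After '1': P(biased) = 0.55·0.8211 / (0.55·0.8211 + 0.5·0.1789) ≈ 0.8347
After '0': P(biased) = 0.45·0.8347 / (0.45·0.8347 + 0.5·0.1653) ≈ 0.8196
After '0': P(biased) = 0.45·0.8196 / (0.45·0.8196 + 0.5·0.1804) ≈ 0.8035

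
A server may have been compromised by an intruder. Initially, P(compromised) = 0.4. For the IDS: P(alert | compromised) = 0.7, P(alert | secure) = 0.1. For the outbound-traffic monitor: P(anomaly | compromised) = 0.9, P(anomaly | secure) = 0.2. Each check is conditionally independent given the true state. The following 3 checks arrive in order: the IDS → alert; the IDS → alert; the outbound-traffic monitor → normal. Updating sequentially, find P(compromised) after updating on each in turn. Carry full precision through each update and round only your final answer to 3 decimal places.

Apply Bayes' rule sequentially, carrying P(compromised) forward.
After the IDS='alert': P(compromised) = 0.7·0.4000 / (0.7·0.4000 + 0.1·0.6000) ≈ 0.8235
After the IDS='alert': P(compromised) = 0.7·0.8235 / (0.7·0.8235 + 0.1·0.1765) ≈ 0.9703
After the outbound-traffic monitor='normal': P(compromised) = 0.1·0.9703 / (0.1·0.9703 + 0.8·0.0297) ≈ 0.8033

0.803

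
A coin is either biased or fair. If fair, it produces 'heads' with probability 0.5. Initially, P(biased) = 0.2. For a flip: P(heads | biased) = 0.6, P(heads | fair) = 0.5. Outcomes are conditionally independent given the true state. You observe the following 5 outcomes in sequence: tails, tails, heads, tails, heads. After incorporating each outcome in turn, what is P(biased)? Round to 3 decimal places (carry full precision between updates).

After 'tails': P(biased) = 0.4·0.2000 / (0.4·0.2000 + 0.5·0.8000) ≈ 0.1667
After 'tails': P(biased) = 0.4·0.1667 / (0.4·0.1667 + 0.5·0.8333) ≈ 0.1379
After 'heads': P(biased) = 0.6·0.1379 / (0.6·0.1379 + 0.5·0.8621) ≈ 0.1611
After 'tails': P(biased) = 0.4·0.1611 / (0.4·0.1611 + 0.5·0.8389) ≈ 0.1331
After 'heads': P(biased) = 0.6·0.1331 / (0.6·0.1331 + 0.5·0.8669) ≈ 0.1556

0.156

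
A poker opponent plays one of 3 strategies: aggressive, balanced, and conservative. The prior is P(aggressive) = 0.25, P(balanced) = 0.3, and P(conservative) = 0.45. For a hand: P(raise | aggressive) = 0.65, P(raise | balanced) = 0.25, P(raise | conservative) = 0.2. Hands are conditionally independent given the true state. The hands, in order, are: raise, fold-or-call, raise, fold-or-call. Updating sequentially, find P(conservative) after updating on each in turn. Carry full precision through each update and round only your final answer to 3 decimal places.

0.329

Apply Bayes' rule sequentially, carrying P(conservative) forward.
After 'raise': normaliser = 0.65·0.2500 + 0.25·0.3000 + 0.2·0.4500; P(aggressive) ≈ 0.4962, P(balanced) ≈ 0.2290, P(conservative) ≈ 0.2748
After 'fold-or-call': normaliser = 0.35·0.4962 + 0.75·0.2290 + 0.8·0.2748; P(aggressive) ≈ 0.3072, P(balanced) ≈ 0.3038, P(conservative) ≈ 0.3889
After 'raise': normaliser = 0.65·0.3072 + 0.25·0.3038 + 0.2·0.3889; P(aggressive) ≈ 0.5650, P(balanced) ≈ 0.2149, P(conservative) ≈ 0.2201
After 'fold-or-call': normaliser = 0.35·0.5650 + 0.75·0.2149 + 0.8·0.2201; P(aggressive) ≈ 0.3696, P(balanced) ≈ 0.3013, P(conservative) ≈ 0.3291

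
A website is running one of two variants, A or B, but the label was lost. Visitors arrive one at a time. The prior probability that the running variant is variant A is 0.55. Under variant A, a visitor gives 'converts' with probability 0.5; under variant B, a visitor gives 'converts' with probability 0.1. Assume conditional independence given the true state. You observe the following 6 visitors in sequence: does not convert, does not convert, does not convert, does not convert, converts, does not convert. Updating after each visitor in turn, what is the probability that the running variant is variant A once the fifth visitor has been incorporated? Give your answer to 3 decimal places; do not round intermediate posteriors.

0.368

After 'does not convert': P(A) = 0.5·0.5500 / (0.5·0.5500 + 0.9·0.4500) ≈ 0.4044
After 'does not convert': P(A) = 0.5·0.4044 / (0.5·0.4044 + 0.9·0.5956) ≈ 0.2739
After 'does not convert': P(A) = 0.5·0.2739 / (0.5·0.2739 + 0.9·0.7261) ≈ 0.1733
After 'does not convert': P(A) = 0.5·0.1733 / (0.5·0.1733 + 0.9·0.8267) ≈ 0.1043
After 'converts': P(A) = 0.5·0.1043 / (0.5·0.1043 + 0.1·0.8957) ≈ 0.3679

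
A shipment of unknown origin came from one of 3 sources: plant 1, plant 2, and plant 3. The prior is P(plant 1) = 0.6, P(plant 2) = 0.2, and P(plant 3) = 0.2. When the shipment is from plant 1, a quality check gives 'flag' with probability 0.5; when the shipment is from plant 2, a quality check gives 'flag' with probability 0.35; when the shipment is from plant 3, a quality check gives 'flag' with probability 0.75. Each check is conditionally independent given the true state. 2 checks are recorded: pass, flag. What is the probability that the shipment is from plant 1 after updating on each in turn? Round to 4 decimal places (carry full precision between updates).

0.6438

After 'pass': normaliser = 0.5·0.6000 + 0.65·0.2000 + 0.25·0.2000; P(plant 1) ≈ 0.6250, P(plant 2) ≈ 0.2708, P(plant 3) ≈ 0.1042
After 'flag': normaliser = 0.5·0.6250 + 0.35·0.2708 + 0.75·0.1042; P(plant 1) ≈ 0.6438, P(plant 2) ≈ 0.1953, P(plant 3) ≈ 0.1609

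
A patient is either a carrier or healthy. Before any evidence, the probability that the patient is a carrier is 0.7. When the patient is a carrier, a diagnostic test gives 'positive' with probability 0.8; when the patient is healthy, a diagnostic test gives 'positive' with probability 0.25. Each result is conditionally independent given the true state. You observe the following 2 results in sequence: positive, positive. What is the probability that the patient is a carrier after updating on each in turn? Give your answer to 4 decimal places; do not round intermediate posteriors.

0.9598

After 'positive': P(carrier) = 0.8·0.7000 / (0.8·0.7000 + 0.25·0.3000) ≈ 0.8819
After 'positive': P(carrier) = 0.8·0.8819 / (0.8·0.8819 + 0.25·0.1181) ≈ 0.9598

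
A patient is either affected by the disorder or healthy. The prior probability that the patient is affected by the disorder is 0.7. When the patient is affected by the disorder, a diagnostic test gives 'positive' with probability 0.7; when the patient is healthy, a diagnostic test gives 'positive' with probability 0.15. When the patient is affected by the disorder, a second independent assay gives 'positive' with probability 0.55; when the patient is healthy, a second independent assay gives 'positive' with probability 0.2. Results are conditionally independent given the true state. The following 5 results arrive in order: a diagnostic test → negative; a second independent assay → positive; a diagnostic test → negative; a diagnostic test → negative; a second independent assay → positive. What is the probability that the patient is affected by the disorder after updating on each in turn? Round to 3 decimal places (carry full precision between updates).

After a diagnostic test='negative': P(affected) = 0.3·0.7000 / (0.3·0.7000 + 0.85·0.3000) ≈ 0.4516
After a second independent assay='positive': P(affected) = 0.55·0.4516 / (0.55·0.4516 + 0.2·0.5484) ≈ 0.6937
After a diagnostic test='negative': P(affected) = 0.3·0.6937 / (0.3·0.6937 + 0.85·0.3063) ≈ 0.4442
After a diagnostic test='negative': P(affected) = 0.3·0.4442 / (0.3·0.4442 + 0.85·0.5558) ≈ 0.2200
After a second independent assay='positive': P(affected) = 0.55·0.2200 / (0.55·0.2200 + 0.2·0.7800) ≈ 0.4369

0.437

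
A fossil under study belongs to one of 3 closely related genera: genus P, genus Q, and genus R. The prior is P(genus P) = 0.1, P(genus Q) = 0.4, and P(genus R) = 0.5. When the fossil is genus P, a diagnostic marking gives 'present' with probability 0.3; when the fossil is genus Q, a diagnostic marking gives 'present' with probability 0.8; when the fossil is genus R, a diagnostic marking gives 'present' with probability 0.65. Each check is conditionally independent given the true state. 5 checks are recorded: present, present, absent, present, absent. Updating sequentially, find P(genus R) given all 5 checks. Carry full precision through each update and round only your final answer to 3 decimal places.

After 'present': normaliser = 0.3·0.1000 + 0.8·0.4000 + 0.65·0.5000; P(genus P) ≈ 0.0444, P(genus Q) ≈ 0.4741, P(genus R) ≈ 0.4815
After 'present': normaliser = 0.3·0.0444 + 0.8·0.4741 + 0.65·0.4815; P(genus P) ≈ 0.0189, P(genus Q) ≈ 0.5375, P(genus R) ≈ 0.4436
After 'absent': normaliser = 0.7·0.0189 + 0.2·0.5375 + 0.35·0.4436; P(genus P) ≈ 0.0479, P(genus Q) ≈ 0.3895, P(genus R) ≈ 0.5625
After 'present': normaliser = 0.3·0.0479 + 0.8·0.3895 + 0.65·0.5625; P(genus P) ≈ 0.0208, P(genus Q) ≈ 0.4506, P(genus R) ≈ 0.5287
After 'absent': normaliser = 0.7·0.0208 + 0.2·0.4506 + 0.35·0.5287; P(genus P) ≈ 0.0502, P(genus Q) ≈ 0.3111, P(genus R) ≈ 0.6387

0.639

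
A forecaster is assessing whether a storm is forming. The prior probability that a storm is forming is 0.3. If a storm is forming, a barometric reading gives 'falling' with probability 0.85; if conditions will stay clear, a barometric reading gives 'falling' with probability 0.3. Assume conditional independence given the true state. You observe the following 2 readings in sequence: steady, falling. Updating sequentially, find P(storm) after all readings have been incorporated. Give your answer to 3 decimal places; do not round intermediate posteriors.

0.206

After 'steady': P(storm) = 0.15·0.3000 / (0.15·0.3000 + 0.7·0.7000) ≈ 0.0841
After 'falling': P(storm) = 0.85·0.0841 / (0.85·0.0841 + 0.3·0.9159) ≈ 0.2065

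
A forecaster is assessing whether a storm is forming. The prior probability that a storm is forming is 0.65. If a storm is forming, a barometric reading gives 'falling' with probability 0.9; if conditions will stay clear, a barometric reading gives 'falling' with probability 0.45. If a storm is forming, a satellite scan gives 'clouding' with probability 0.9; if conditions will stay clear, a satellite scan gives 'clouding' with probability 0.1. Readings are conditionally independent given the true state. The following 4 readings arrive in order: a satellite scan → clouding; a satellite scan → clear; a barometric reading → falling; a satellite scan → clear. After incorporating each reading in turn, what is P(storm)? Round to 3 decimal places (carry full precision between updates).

0.292

Apply Bayes' rule sequentially, carrying P(storm) forward.
After a satellite scan='clouding': P(storm) = 0.9·0.6500 / (0.9·0.6500 + 0.1·0.3500) ≈ 0.9435
After a satellite scan='clear': P(storm) = 0.1·0.9435 / (0.1·0.9435 + 0.9·0.0565) ≈ 0.6500
After a barometric reading='falling': P(storm) = 0.9·0.6500 / (0.9·0.6500 + 0.45·0.3500) ≈ 0.7879
After a satellite scan='clear': P(storm) = 0.1·0.7879 / (0.1·0.7879 + 0.9·0.2121) ≈ 0.2921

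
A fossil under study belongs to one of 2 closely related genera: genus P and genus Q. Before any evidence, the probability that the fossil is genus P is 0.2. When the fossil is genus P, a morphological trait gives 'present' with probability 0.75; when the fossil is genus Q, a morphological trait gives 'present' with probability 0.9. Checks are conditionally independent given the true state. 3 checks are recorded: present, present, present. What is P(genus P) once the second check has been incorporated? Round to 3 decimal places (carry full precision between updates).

0.148

After 'present': P(genus P) = 0.75·0.2000 / (0.75·0.2000 + 0.9·0.8000) ≈ 0.1724
After 'present': P(genus P) = 0.75·0.1724 / (0.75·0.1724 + 0.9·0.8276) ≈ 0.1479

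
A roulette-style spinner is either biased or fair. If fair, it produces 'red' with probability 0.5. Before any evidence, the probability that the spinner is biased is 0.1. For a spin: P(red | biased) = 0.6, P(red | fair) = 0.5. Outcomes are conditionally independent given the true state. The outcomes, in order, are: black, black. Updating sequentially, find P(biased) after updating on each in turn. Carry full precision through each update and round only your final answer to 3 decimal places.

After 'black': P(biased) = 0.4·0.1000 / (0.4·0.1000 + 0.5·0.9000) ≈ 0.0816
After 'black': P(biased) = 0.4·0.0816 / (0.4·0.0816 + 0.5·0.9184) ≈ 0.0664

0.066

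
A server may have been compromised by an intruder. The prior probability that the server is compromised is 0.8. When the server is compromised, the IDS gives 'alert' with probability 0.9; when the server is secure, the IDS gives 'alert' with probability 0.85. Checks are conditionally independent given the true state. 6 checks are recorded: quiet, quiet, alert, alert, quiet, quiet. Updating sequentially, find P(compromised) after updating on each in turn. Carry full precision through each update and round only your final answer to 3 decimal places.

0.470

After 'quiet': P(compromised) = 0.1·0.8000 / (0.1·0.8000 + 0.15·0.2000) ≈ 0.7273
After 'quiet': P(compromised) = 0.1·0.7273 / (0.1·0.7273 + 0.15·0.2727) ≈ 0.6400
After 'alert': P(compromised) = 0.9·0.6400 / (0.9·0.6400 + 0.85·0.3600) ≈ 0.6531
After 'alert': P(compromised) = 0.9·0.6531 / (0.9·0.6531 + 0.85·0.3469) ≈ 0.6659
After 'quiet': P(compromised) = 0.1·0.6659 / (0.1·0.6659 + 0.15·0.3341) ≈ 0.5706
After 'quiet': P(compromised) = 0.1·0.5706 / (0.1·0.5706 + 0.15·0.4294) ≈ 0.4697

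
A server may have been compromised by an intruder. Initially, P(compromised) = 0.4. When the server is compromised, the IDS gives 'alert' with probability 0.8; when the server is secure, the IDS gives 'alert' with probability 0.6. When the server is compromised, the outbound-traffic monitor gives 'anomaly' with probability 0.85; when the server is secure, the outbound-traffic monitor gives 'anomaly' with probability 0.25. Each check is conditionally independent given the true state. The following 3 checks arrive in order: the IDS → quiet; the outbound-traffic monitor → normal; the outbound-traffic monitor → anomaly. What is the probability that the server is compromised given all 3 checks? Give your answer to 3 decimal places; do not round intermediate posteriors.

0.185

Each posterior becomes the prior for the next update.
After the IDS='quiet': P(compromised) = 0.2·0.4000 / (0.2·0.4000 + 0.4·0.6000) ≈ 0.2500
After the outbound-traffic monitor='normal': P(compromised) = 0.15·0.2500 / (0.15·0.2500 + 0.75·0.7500) ≈ 0.0625
After the outbound-traffic monitor='anomaly': P(compromised) = 0.85·0.0625 / (0.85·0.0625 + 0.25·0.9375) ≈ 0.1848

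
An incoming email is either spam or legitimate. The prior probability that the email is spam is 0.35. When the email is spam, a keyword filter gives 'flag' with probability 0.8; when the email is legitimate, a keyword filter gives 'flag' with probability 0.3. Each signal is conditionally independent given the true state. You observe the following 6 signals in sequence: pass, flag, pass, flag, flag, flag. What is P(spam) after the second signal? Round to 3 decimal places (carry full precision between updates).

0.291

Each posterior becomes the prior for the next update.
After 'pass': P(spam) = 0.2·0.3500 / (0.2·0.3500 + 0.7·0.6500) ≈ 0.1333
After 'flag': P(spam) = 0.8·0.1333 / (0.8·0.1333 + 0.3·0.8667) ≈ 0.2909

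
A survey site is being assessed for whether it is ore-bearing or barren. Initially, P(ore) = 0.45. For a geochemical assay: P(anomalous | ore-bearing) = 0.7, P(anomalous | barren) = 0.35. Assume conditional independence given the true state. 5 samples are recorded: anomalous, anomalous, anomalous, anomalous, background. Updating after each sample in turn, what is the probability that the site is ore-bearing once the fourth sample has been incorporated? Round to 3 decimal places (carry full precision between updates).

0.929

After 'anomalous': P(ore) = 0.7·0.4500 / (0.7·0.4500 + 0.35·0.5500) ≈ 0.6207
After 'anomalous': P(ore) = 0.7·0.6207 / (0.7·0.6207 + 0.35·0.3793) ≈ 0.7660
After 'anomalous': P(ore) = 0.7·0.7660 / (0.7·0.7660 + 0.35·0.2340) ≈ 0.8675
After 'anomalous': P(ore) = 0.7·0.8675 / (0.7·0.8675 + 0.35·0.1325) ≈ 0.9290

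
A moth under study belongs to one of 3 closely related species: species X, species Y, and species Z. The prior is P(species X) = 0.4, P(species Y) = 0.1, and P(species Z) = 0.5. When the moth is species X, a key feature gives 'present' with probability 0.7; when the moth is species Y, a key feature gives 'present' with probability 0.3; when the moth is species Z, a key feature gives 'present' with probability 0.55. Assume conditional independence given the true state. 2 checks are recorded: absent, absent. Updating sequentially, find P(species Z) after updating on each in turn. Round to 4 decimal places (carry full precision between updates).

After 'absent': normaliser = 0.3·0.4000 + 0.7·0.1000 + 0.45·0.5000; P(species X) ≈ 0.2892, P(species Y) ≈ 0.1687, P(species Z) ≈ 0.5422
After 'absent': normaliser = 0.3·0.2892 + 0.7·0.1687 + 0.45·0.5422; P(species X) ≈ 0.1933, P(species Y) ≈ 0.2631, P(species Z) ≈ 0.5436

0.5436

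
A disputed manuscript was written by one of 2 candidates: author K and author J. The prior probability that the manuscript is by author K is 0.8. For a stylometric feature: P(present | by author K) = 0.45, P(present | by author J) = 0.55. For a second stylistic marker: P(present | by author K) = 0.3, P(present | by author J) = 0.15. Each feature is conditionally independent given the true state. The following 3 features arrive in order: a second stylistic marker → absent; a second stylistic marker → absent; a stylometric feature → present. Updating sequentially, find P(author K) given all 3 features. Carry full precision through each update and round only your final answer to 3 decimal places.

After a second stylistic marker='absent': P(author K) = 0.7·0.8000 / (0.7·0.8000 + 0.85·0.2000) ≈ 0.7671
After a second stylistic marker='absent': P(author K) = 0.7·0.7671 / (0.7·0.7671 + 0.85·0.2329) ≈ 0.7307
After a stylometric feature='present': P(author K) = 0.45·0.7307 / (0.45·0.7307 + 0.55·0.2693) ≈ 0.6894

0.689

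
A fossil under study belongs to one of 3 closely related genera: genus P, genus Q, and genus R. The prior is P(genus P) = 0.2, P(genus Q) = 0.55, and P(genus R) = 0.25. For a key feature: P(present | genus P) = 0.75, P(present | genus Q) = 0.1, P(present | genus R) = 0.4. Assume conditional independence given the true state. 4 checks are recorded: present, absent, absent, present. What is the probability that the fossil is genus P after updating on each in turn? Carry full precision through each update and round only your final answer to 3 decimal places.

After 'present': normaliser = 0.75·0.2000 + 0.1·0.5500 + 0.4·0.2500; P(genus P) ≈ 0.4918, P(genus Q) ≈ 0.1803, P(genus R) ≈ 0.3279
After 'absent': normaliser = 0.25·0.4918 + 0.9·0.1803 + 0.6·0.3279; P(genus P) ≈ 0.2551, P(genus Q) ≈ 0.3367, P(genus R) ≈ 0.4082
After 'absent': normaliser = 0.25·0.2551 + 0.9·0.3367 + 0.6·0.4082; P(genus P) ≈ 0.1043, P(genus Q) ≈ 0.4954, P(genus R) ≈ 0.4003
After 'present': normaliser = 0.75·0.1043 + 0.1·0.4954 + 0.4·0.4003; P(genus P) ≈ 0.2716, P(genus Q) ≈ 0.1721, P(genus R) ≈ 0.5563

0.272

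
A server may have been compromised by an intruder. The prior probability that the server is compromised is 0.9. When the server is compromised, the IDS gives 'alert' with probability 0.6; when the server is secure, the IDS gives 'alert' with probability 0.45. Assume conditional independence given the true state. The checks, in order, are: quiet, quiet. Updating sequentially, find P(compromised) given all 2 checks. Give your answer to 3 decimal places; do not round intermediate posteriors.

After 'quiet': P(compromised) = 0.4·0.9000 / (0.4·0.9000 + 0.55·0.1000) ≈ 0.8675
After 'quiet': P(compromised) = 0.4·0.8675 / (0.4·0.8675 + 0.55·0.1325) ≈ 0.8264

0.826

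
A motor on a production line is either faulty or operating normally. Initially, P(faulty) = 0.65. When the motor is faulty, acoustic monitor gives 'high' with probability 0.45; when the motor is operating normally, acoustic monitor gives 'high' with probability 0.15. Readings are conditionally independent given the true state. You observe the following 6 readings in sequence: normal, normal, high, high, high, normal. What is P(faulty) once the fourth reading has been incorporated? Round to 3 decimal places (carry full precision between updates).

Apply Bayes' rule sequentially, carrying P(faulty) forward.
After 'normal': P(faulty) = 0.55·0.6500 / (0.55·0.6500 + 0.85·0.3500) ≈ 0.5458
After 'normal': P(faulty) = 0.55·0.5458 / (0.55·0.5458 + 0.85·0.4542) ≈ 0.4374
After 'high': P(faulty) = 0.45·0.4374 / (0.45·0.4374 + 0.15·0.5626) ≈ 0.6999
After 'high': P(faulty) = 0.45·0.6999 / (0.45·0.6999 + 0.15·0.3001) ≈ 0.8750

0.875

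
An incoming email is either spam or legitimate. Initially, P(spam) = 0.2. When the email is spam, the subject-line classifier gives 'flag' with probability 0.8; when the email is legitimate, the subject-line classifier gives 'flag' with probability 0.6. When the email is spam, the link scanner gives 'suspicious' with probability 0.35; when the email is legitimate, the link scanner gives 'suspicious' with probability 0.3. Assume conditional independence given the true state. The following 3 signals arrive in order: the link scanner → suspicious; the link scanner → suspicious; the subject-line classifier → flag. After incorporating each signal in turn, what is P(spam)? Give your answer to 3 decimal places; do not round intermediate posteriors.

After the link scanner='suspicious': P(spam) = 0.35·0.2000 / (0.35·0.2000 + 0.3·0.8000) ≈ 0.2258
After the link scanner='suspicious': P(spam) = 0.35·0.2258 / (0.35·0.2258 + 0.3·0.7742) ≈ 0.2539
After the subject-line classifier='flag': P(spam) = 0.8·0.2539 / (0.8·0.2539 + 0.6·0.7461) ≈ 0.3121

0.312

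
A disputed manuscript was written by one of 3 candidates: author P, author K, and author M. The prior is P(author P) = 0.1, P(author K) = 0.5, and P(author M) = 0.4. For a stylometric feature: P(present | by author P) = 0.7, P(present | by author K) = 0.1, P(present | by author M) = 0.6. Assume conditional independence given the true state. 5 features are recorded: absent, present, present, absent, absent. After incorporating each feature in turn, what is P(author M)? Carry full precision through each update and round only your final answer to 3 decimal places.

After 'absent': normaliser = 0.3·0.1000 + 0.9·0.5000 + 0.4·0.4000; P(author P) ≈ 0.0469, P(author K) ≈ 0.7031, P(author M) ≈ 0.2500
After 'present': normaliser = 0.7·0.0469 + 0.1·0.7031 + 0.6·0.2500; P(author P) ≈ 0.1296, P(author K) ≈ 0.2778, P(author M) ≈ 0.5926
After 'present': normaliser = 0.7·0.1296 + 0.1·0.2778 + 0.6·0.5926; P(author P) ≈ 0.1914, P(author K) ≈ 0.0586, P(author M) ≈ 0.7500
After 'absent': normaliser = 0.3·0.1914 + 0.9·0.0586 + 0.4·0.7500; P(author P) ≈ 0.1400, P(author K) ≈ 0.1286, P(author M) ≈ 0.7314
After 'absent': normaliser = 0.3·0.1400 + 0.9·0.1286 + 0.4·0.7314; P(author P) ≈ 0.0933, P(author K) ≈ 0.2570, P(author M) ≈ 0.6497

0.650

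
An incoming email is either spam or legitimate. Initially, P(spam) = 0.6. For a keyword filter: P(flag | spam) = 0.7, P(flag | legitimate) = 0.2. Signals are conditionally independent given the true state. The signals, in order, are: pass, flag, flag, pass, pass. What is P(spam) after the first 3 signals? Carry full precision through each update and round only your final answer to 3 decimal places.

After 'pass': P(spam) = 0.3·0.6000 / (0.3·0.6000 + 0.8·0.4000) ≈ 0.3600
After 'flag': P(spam) = 0.7·0.3600 / (0.7·0.3600 + 0.2·0.6400) ≈ 0.6632
After 'flag': P(spam) = 0.7·0.6632 / (0.7·0.6632 + 0.2·0.3368) ≈ 0.8733

0.873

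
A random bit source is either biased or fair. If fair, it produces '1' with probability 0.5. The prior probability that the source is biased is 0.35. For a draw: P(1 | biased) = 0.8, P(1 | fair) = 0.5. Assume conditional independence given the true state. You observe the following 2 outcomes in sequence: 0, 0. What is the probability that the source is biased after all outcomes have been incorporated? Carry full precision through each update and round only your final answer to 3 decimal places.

After '0': P(biased) = 0.2·0.3500 / (0.2·0.3500 + 0.5·0.6500) ≈ 0.1772
After '0': P(biased) = 0.2·0.1772 / (0.2·0.1772 + 0.5·0.8228) ≈ 0.0793

0.079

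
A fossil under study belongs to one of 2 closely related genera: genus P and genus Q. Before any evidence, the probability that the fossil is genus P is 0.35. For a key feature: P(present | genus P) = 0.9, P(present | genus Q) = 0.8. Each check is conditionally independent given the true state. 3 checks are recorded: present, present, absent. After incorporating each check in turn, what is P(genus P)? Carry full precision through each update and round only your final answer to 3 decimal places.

After 'present': P(genus P) = 0.9·0.3500 / (0.9·0.3500 + 0.8·0.6500) ≈ 0.3772
After 'present': P(genus P) = 0.9·0.3772 / (0.9·0.3772 + 0.8·0.6228) ≈ 0.4053
After 'absent': P(genus P) = 0.1·0.4053 / (0.1·0.4053 + 0.2·0.5947) ≈ 0.2541

0.254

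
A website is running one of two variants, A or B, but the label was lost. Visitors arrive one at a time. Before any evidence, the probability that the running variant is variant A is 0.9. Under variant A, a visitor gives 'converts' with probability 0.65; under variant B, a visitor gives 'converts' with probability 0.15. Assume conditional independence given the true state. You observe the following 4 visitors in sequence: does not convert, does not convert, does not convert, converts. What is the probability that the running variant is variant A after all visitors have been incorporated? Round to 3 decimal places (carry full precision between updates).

After 'does not convert': P(A) = 0.35·0.9000 / (0.35·0.9000 + 0.85·0.1000) ≈ 0.7875
After 'does not convert': P(A) = 0.35·0.7875 / (0.35·0.7875 + 0.85·0.2125) ≈ 0.6041
After 'does not convert': P(A) = 0.35·0.6041 / (0.35·0.6041 + 0.85·0.3959) ≈ 0.3859
After 'converts': P(A) = 0.65·0.3859 / (0.65·0.3859 + 0.15·0.6141) ≈ 0.7314

0.731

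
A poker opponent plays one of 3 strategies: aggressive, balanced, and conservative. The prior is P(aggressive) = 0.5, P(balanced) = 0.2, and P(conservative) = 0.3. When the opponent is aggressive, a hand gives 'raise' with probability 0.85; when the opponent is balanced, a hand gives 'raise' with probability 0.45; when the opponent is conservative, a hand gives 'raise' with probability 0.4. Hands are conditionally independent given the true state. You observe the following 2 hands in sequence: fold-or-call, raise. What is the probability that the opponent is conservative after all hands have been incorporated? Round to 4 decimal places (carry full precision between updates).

Apply Bayes' rule sequentially, carrying P(conservative) forward.
After 'fold-or-call': normaliser = 0.15·0.5000 + 0.55·0.2000 + 0.6·0.3000; P(aggressive) ≈ 0.2055, P(balanced) ≈ 0.3014, P(conservative) ≈ 0.4932
After 'raise': normaliser = 0.85·0.2055 + 0.45·0.3014 + 0.4·0.4932; P(aggressive) ≈ 0.3441, P(balanced) ≈ 0.2672, P(conservative) ≈ 0.3887

0.3887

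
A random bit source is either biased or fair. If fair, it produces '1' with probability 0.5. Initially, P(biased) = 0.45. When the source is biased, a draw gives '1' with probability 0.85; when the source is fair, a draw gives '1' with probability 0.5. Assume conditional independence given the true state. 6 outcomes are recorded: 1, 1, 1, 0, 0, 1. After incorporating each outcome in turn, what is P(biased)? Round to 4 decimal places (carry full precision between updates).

After '1': P(biased) = 0.85·0.4500 / (0.85·0.4500 + 0.5·0.5500) ≈ 0.5817
After '1': P(biased) = 0.85·0.5817 / (0.85·0.5817 + 0.5·0.4183) ≈ 0.7028
After '1': P(biased) = 0.85·0.7028 / (0.85·0.7028 + 0.5·0.2972) ≈ 0.8008
After '0': P(biased) = 0.15·0.8008 / (0.15·0.8008 + 0.5·0.1992) ≈ 0.5467
After '0': P(biased) = 0.15·0.5467 / (0.15·0.5467 + 0.5·0.4533) ≈ 0.2657
After '1': P(biased) = 0.85·0.2657 / (0.85·0.2657 + 0.5·0.7343) ≈ 0.3808

0.3808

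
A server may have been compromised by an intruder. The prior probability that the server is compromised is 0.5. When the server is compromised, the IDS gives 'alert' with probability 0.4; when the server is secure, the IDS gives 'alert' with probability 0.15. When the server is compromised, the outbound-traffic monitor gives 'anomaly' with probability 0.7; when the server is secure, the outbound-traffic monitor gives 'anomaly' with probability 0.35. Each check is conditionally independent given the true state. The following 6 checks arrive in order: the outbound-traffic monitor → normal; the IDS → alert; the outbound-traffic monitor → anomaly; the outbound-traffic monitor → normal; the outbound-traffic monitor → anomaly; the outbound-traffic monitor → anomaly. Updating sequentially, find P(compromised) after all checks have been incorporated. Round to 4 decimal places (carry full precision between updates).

0.8196

Each posterior becomes the prior for the next update.
After the outbound-traffic monitor='normal': P(compromised) = 0.3·0.5000 / (0.3·0.5000 + 0.65·0.5000) ≈ 0.3158
After the IDS='alert': P(compromised) = 0.4·0.3158 / (0.4·0.3158 + 0.15·0.6842) ≈ 0.5517
After the outbound-traffic monitor='anomaly': P(compromised) = 0.7·0.5517 / (0.7·0.5517 + 0.35·0.4483) ≈ 0.7111
After the outbound-traffic monitor='normal': P(compromised) = 0.3·0.7111 / (0.3·0.7111 + 0.65·0.2889) ≈ 0.5319
After the outbound-traffic monitor='anomaly': P(compromised) = 0.7·0.5319 / (0.7·0.5319 + 0.35·0.4681) ≈ 0.6944
After the outbound-traffic monitor='anomaly': P(compromised) = 0.7·0.6944 / (0.7·0.6944 + 0.35·0.3056) ≈ 0.8196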